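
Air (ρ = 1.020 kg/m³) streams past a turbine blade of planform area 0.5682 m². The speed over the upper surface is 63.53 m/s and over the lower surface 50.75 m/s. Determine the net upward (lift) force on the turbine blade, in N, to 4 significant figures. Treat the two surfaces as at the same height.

From P + ½ρv² = const at equal height, P_low − P_up = ½ρ(v_up² − v_low²).
ΔP = ½·1.020·(63.53² − 50.75²) = 744.9 Pa.
Lift = ΔP · A = 744.9 × 0.5682 = 423.2 N.

423.2 N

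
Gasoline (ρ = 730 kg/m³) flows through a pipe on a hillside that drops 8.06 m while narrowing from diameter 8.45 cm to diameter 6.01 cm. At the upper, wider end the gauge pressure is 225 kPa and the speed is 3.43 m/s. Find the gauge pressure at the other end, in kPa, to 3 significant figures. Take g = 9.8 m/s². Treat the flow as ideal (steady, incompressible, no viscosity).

The volume flow rate is constant, so v₂ = (A₁/A₂)v₁ = (56.1/28.4)·3.43 = 6.78 m/s.
Applying Bernoulli between the two ends and solving for P₂: P₂ = P₁ + ½ρ(v₁² − v₂²) − ρgΔh.
P₂ = 225000 + ½·730·(3.43² − 6.78²) − 730·9.8·(−8.06) = 225000 + (-12500) − (-57700) = 270000 Pa.

270 kPa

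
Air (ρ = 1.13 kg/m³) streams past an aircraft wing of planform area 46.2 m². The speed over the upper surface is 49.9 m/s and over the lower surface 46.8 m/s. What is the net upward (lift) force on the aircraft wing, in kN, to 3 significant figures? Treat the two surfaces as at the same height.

From P + ½ρv² = const at equal height, P_low − P_up = ½ρ(v_up² − v_low²).
ΔP = ½·1.13·(49.9² − 46.8²) = 169 Pa.
Lift = ΔP · A = 169 × 46.2 = 7820 N.

7.82 kN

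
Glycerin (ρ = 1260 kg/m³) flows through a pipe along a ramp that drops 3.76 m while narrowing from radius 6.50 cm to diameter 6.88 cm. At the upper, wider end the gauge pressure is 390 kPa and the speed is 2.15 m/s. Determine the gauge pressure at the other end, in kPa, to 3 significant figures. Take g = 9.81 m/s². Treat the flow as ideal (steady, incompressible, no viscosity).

By continuity, v₂ = v₁·A₁/A₂ = 2.15·(133/37.2) = 7.68 m/s.
Energy conservation along the streamline gives P₂ = P₁ − ½ρ(v₂² − v₁²) − ρg(h₂ − h₁).
P₂ = 390000 + ½·1260·(2.15² − 7.68²) − 1260·9.81·(−3.76) = 390000 + (-34200) − (-46500) = 402000 Pa.

P₂ ≈ 402 kPa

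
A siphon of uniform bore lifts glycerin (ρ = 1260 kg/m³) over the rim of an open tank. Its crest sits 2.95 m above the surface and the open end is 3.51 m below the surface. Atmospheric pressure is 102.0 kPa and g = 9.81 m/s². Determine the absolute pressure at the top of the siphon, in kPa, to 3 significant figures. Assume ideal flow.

The outlet speed comes from Torricelli: v = √(2g·3.51) = 8.30 m/s.
Continuity keeps v the same throughout the tube; from surface to crest, P_atm + 0 = P_top + ½ρv² + ρg·h_top.
P_top = 102000 − ½·1260·8.30² − 1260·9.81·2.95 = 22200 Pa.

22.2 kPa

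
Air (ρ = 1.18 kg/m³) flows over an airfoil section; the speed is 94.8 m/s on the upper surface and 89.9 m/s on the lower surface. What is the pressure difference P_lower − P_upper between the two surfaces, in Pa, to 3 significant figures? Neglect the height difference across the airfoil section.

The pressure is lower where the speed is higher: ΔP = ½ρ(v_up² − v_low²).
ΔP = ½·1.18·(94.8² − 89.9²) = 534 Pa.

534 Pa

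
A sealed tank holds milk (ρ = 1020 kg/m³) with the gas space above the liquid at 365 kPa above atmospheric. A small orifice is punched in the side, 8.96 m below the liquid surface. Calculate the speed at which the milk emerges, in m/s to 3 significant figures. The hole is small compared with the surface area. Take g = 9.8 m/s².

Take point 1 at the surface (v₁ ≈ 0) and point 2 at the hole (at atmospheric pressure). Bernoulli: P₁ + ρg h = P_atm + ½ρv₂².
With P₁ − P_atm = 365000 Pa, v₂ = √(2gh + 2ΔP/ρ) = √(2·9.8·8.96 + 2·365000/1020) = 29.9 m/s.

v ≈ 29.9 m/s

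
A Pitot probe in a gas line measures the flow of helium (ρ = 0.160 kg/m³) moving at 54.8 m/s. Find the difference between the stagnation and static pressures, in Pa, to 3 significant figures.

ΔP = 240 Pa

Bernoulli between the free stream and the stagnation point: ½ρv² = P_stag − P_static.
ΔP = ½·0.160·54.8² = 240 Pa.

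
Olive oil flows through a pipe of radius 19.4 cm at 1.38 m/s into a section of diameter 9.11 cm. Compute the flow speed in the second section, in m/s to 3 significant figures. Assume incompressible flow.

Continuity gives A₁v₁ = A₂v₂, so v₂ = (1180 cm²)/(65.2 cm²) × 1.38 m/s = 25.0 m/s.

v₂ = 25.0 m/s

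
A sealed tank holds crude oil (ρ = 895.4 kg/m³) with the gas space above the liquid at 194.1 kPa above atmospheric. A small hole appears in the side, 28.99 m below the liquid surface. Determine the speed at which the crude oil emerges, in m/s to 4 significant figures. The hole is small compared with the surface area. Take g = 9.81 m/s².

v ≈ 31.66 m/s

Take point 1 at the surface (v₁ ≈ 0) and point 2 at the hole (at atmospheric pressure). Bernoulli: P₁ + ρg h = P_atm + ½ρv₂².
With P₁ − P_atm = 194100 Pa, v₂ = √(2gh + 2ΔP/ρ) = √(2·9.81·28.99 + 2·194100/895.4) = 31.66 m/s.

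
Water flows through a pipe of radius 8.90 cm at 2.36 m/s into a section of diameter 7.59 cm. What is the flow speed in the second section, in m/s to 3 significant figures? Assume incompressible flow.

13.0 m/s

Mass conservation (A₁v₁ = A₂v₂) gives v₂ = 2.36 × 249/45.2 = 13.0 m/s.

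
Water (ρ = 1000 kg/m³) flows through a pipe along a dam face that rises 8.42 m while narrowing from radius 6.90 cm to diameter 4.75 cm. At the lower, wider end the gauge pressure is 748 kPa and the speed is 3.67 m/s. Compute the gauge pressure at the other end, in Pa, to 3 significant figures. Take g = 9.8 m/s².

By continuity, v₂ = v₁·A₁/A₂ = 3.67·(150/17.7) = 31.0 m/s.
Energy conservation along the streamline gives P₂ = P₁ − ½ρ(v₂² − v₁²) − ρg(h₂ − h₁).
P₂ = 748000 + ½·1000·(3.67² − 31.0²) − 1000·9.8·(+8.42) = 748000 + (-473000) − (82500) = 192000 Pa.

P₂ = 192000 Pa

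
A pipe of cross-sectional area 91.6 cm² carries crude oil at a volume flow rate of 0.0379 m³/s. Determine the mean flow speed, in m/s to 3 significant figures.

Q = 0.0379 m³/s = 0.0379 m³/s.
v = Q/A = 0.0379 / 0.00916 = 4.14 m/s.

v ≈ 4.14 m/s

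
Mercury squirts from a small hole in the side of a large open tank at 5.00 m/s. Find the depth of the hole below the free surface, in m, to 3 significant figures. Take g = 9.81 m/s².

1.27 m

For a small hole in a large open tank, ½v² = gh, giving h = v²/(2g).
h = 5.00²/(2·9.81) = 25.0/19.62 = 1.27 m.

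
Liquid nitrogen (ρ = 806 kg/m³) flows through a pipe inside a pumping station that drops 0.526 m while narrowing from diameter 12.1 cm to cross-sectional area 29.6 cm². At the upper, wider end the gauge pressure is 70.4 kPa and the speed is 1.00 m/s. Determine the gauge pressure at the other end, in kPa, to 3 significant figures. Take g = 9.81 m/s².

P₂ ≈ 68.9 kPa

Mass conservation (A₁v₁ = A₂v₂) gives v₂ = 1.00 × 115/29.6 = 3.88 m/s.
Bernoulli: P₁ + ½ρv₁² + ρg h₁ = P₂ + ½ρv₂² + ρg h₂, so P₂ = P₁ + ½ρ(v₁² − v₂²) − ρg(h₂ − h₁).
P₂ = 70400 + ½·806·(1.00² − 3.88²) − 806·9.81·(−0.526) = 70400 + (-5680) − (-4160) = 68900 Pa.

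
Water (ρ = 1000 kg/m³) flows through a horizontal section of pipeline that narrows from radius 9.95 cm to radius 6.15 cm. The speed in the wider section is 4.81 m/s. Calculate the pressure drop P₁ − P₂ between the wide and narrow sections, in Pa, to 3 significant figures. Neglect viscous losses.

ΔP ≈ 67700 Pa

Continuity gives A₁v₁ = A₂v₂, so v₂ = (311 cm²)/(119 cm²) × 4.81 m/s = 12.6 m/s.
Along the horizontal streamline, P + ½ρv² is constant.
P₁ − P₂ = ½·1000·(12.6² − 4.81²) = ½·1000·135 = 67700 Pa.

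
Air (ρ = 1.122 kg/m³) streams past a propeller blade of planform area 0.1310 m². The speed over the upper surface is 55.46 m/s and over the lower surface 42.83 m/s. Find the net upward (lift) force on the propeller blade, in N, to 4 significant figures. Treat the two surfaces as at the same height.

F ≈ 91.23 N

The faster flow above has the lower pressure; Bernoulli (same height) gives ΔP = ½ρ(v_up² − v_low²).
ΔP = ½·1.122·(55.46² − 42.83²) = 696.4 Pa.
Lift = ΔP · A = 696.4 × 0.1310 = 91.23 N.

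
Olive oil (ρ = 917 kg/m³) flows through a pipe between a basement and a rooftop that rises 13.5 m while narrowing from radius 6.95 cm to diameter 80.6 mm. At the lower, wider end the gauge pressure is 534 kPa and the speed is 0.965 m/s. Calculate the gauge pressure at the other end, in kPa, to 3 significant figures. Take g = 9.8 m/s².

The volume flow rate is constant, so v₂ = (A₁/A₂)v₁ = (152/51.0)·0.965 = 2.87 m/s.
Applying Bernoulli between the two ends and solving for P₂: P₂ = P₁ + ½ρ(v₁² − v₂²) − ρgΔh.
P₂ = 534000 + ½·917·(0.965² − 2.87²) − 917·9.8·(+13.5) = 534000 + (-3350) − (121000) = 409000 Pa.

P₂ ≈ 409 kPa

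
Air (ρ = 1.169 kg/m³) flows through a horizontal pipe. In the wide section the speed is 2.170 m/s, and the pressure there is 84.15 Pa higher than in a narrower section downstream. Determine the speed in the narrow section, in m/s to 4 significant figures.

v₂ ≈ 12.19 m/s

Along the level pipe P + ½ρv² is conserved, hence v₂² = v₁² + 2(P₁ − P₂)/ρ.
v₂ = √(2.170² + 2·84.15/1.169) = √(4.709 + 144.0) = 12.19 m/s.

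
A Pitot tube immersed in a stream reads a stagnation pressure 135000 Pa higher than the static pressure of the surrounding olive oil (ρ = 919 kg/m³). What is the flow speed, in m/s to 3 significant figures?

At the stagnation point the flow is brought to rest, so Bernoulli gives P_stag − P_static = ½ρv².
v = √(2ΔP/ρ) = √(2·135000/919) = 17.1 m/s.

v ≈ 17.1 m/s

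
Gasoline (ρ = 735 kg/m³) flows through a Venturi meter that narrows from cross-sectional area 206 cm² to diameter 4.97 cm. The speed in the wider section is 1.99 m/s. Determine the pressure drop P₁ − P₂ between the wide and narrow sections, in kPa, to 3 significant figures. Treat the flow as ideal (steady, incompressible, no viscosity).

ΔP ≈ 163 kPa

By continuity, v₂ = v₁·A₁/A₂ = 1.99·(206/19.4) = 21.1 m/s.
Bernoulli (h₁ = h₂): P₁ − P₂ = ½ρ(v₂² − v₁²).
P₁ − P₂ = ½·735·(21.1² − 1.99²) = ½·735·443 = 163000 Pa.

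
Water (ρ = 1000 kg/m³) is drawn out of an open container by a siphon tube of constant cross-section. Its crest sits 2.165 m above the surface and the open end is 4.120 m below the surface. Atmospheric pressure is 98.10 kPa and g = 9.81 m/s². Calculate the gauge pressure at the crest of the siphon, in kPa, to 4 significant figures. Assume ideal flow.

P_gauge ≈ -61.66 kPa

The outlet speed comes from Torricelli: v = √(2g·4.120) = 8.991 m/s.
The bore is uniform, so the speed at the crest is the same v. Bernoulli surface→crest: P_atm = P_top + ½ρv² + ρg·h_top.
P_top = 98100 − ½·1000·8.991² − 1000·9.81·2.165 = 36440 Pa. So P_gauge = P_top − P_atm = -61660 Pa.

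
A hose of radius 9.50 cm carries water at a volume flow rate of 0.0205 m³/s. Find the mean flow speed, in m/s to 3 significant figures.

Q = 0.0205 m³/s = 0.0205 m³/s.
v = Q/A = 0.0205 / 0.0284 = 0.723 m/s.

v ≈ 0.723 m/s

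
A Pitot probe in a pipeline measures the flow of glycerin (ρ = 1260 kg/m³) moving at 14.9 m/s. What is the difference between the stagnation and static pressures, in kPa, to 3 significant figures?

ΔP = 140 kPa

Bernoulli between the free stream and the stagnation point: ½ρv² = P_stag − P_static.
ΔP = ½·1260·14.9² = 140000 Pa.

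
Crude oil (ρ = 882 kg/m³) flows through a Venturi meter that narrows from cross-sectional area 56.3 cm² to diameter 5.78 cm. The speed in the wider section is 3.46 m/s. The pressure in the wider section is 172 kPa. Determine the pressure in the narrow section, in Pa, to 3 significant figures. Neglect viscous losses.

P₂ ≈ 153000 Pa

Mass conservation (A₁v₁ = A₂v₂) gives v₂ = 3.46 × 56.3/26.2 = 7.42 m/s.
The pipe is horizontal, so Bernoulli reduces to P₁ + ½ρv₁² = P₂ + ½ρv₂².
P₂ = P₁ − ½ρ(v₂² − v₁²) = 172000 − ½·882·(7.42² − 3.46²) = 172000 − 19000 = 153000 Pa.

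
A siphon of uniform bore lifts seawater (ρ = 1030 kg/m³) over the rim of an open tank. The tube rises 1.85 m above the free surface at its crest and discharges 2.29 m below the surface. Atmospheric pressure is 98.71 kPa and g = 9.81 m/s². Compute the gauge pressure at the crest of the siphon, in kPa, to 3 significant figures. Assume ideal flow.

The outlet speed comes from Torricelli: v = √(2g·2.29) = 6.70 m/s.
With constant cross-section the crest speed equals v; applying Bernoulli from the surface up to the crest, P_top = P_atm − ½ρv² − ρg·h_top.
P_top = 98710 − ½·1030·6.70² − 1030·9.81·1.85 = 56900 Pa. So P_gauge = P_top − P_atm = -41800 Pa.

P_gauge = -41.8 kPa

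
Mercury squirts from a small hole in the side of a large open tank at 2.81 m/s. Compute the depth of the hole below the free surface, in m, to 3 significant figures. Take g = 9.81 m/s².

For a small hole in a large open tank, ½v² = gh, giving h = v²/(2g).
h = 2.81²/(2·9.81) = 7.90/19.62 = 0.402 m.

0.402 m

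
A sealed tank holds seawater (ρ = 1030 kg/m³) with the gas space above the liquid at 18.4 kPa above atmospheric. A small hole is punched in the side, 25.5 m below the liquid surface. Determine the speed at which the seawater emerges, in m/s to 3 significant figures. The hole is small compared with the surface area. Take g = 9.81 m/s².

Take point 1 at the surface (v₁ ≈ 0) and point 2 at the hole (at atmospheric pressure). Bernoulli: P₁ + ρg h = P_atm + ½ρv₂².
With P₁ − P_atm = 18400 Pa, v₂ = √(2gh + 2ΔP/ρ) = √(2·9.81·25.5 + 2·18400/1030) = 23.2 m/s.

v ≈ 23.2 m/s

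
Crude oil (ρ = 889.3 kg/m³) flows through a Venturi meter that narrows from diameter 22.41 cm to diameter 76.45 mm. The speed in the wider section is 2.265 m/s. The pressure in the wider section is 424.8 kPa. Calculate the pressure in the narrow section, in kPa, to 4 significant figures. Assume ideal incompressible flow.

258.7 kPa

Mass conservation (A₁v₁ = A₂v₂) gives v₂ = 2.265 × 394.4/45.90 = 19.46 m/s.
Along the horizontal streamline, P + ½ρv² is constant.
P₂ = P₁ − ½ρ(v₂² − v₁²) = 424800 − ½·889.3·(19.46² − 2.265²) = 424800 − 166100 = 258700 Pa.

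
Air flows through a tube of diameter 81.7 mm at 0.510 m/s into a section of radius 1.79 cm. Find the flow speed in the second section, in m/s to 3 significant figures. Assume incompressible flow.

2.66 m/s

By continuity, v₂ = v₁·A₁/A₂ = 0.510·(52.4/10.1) = 2.66 m/s.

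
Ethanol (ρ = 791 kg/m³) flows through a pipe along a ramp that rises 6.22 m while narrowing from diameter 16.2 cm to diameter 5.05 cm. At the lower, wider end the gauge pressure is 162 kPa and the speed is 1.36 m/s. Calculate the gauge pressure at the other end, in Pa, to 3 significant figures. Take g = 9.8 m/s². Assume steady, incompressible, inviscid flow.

37000 Pa

Continuity gives A₁v₁ = A₂v₂, so v₂ = (206 cm²)/(20.0 cm²) × 1.36 m/s = 14.0 m/s.
Bernoulli: P₁ + ½ρv₁² + ρg h₁ = P₂ + ½ρv₂² + ρg h₂, so P₂ = P₁ + ½ρ(v₁² − v₂²) − ρg(h₂ − h₁).
P₂ = 162000 + ½·791·(1.36² − 14.0²) − 791·9.8·(+6.22) = 162000 + (-76700) − (48200) = 37000 Pa.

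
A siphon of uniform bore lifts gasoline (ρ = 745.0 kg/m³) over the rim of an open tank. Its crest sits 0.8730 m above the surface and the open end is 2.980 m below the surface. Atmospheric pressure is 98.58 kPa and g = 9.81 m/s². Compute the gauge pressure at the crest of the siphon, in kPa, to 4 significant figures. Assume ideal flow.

From the surface to the outlet (both open to atmosphere, surface at rest): v = √(2g·h_out) = √(2·9.81·2.980) = 7.646 m/s.
With constant cross-section the crest speed equals v; applying Bernoulli from the surface up to the crest, P_top = P_atm − ½ρv² − ρg·h_top.
P_top = 98580 − ½·745.0·7.646² − 745.0·9.81·0.8730 = 70420 Pa. So P_gauge = P_top − P_atm = -28160 Pa.

P_gauge ≈ -28.16 kPa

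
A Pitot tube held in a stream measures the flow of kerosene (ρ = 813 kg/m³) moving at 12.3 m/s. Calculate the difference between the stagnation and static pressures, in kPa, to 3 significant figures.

Bernoulli between the free stream and the stagnation point: ½ρv² = P_stag − P_static.
ΔP = ½·813·12.3² = 61500 Pa.

ΔP = 61.5 kPa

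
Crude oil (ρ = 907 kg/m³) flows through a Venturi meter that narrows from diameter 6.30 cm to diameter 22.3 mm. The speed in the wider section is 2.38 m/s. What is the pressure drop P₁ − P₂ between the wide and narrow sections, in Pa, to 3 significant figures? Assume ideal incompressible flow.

The volume flow rate is constant, so v₂ = (A₁/A₂)v₁ = (31.2/3.91)·2.38 = 19.0 m/s.
With no height change, Bernoulli's equation is P₁ + ½ρv₁² = P₂ + ½ρv₂².
P₁ − P₂ = ½·907·(19.0² − 2.38²) = ½·907·355 = 161000 Pa.

ΔP ≈ 161000 Pa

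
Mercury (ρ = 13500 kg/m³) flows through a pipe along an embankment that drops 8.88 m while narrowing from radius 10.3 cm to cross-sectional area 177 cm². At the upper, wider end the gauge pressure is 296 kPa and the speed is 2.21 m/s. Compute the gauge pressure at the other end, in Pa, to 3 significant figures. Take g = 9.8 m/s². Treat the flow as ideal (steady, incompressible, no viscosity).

P₂ ≈ 1390000 Pa

Mass conservation (A₁v₁ = A₂v₂) gives v₂ = 2.21 × 333/177 = 4.16 m/s.
Applying Bernoulli between the two ends and solving for P₂: P₂ = P₁ + ½ρ(v₁² − v₂²) − ρgΔh.
P₂ = 296000 + ½·13500·(2.21² − 4.16²) − 13500·9.8·(−8.88) = 296000 + (-83900) − (-1170000) = 1390000 Pa.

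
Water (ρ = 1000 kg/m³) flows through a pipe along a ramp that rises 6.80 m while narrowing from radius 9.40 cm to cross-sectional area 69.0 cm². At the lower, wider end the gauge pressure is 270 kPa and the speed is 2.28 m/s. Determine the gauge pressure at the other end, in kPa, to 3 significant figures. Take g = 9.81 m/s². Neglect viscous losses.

P₂ ≈ 164 kPa

Mass conservation (A₁v₁ = A₂v₂) gives v₂ = 2.28 × 278/69.0 = 9.17 m/s.
Energy conservation along the streamline gives P₂ = P₁ − ½ρ(v₂² − v₁²) − ρg(h₂ − h₁).
P₂ = 270000 + ½·1000·(2.28² − 9.17²) − 1000·9.81·(+6.80) = 270000 + (-39500) − (66700) = 164000 Pa.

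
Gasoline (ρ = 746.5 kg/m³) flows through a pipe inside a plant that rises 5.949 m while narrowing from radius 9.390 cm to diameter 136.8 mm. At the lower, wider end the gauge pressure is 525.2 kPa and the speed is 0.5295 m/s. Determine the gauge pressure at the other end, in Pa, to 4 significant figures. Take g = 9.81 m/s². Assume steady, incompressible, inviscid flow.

By continuity, v₂ = v₁·A₁/A₂ = 0.5295·(277.0/147.0) = 0.9979 m/s.
Energy conservation along the streamline gives P₂ = P₁ − ½ρ(v₂² − v₁²) − ρg(h₂ − h₁).
P₂ = 525200 + ½·746.5·(0.5295² − 0.9979²) − 746.5·9.81·(+5.949) = 525200 + (-267.0) − (43570) = 481400 Pa.

P₂ ≈ 481400 Pa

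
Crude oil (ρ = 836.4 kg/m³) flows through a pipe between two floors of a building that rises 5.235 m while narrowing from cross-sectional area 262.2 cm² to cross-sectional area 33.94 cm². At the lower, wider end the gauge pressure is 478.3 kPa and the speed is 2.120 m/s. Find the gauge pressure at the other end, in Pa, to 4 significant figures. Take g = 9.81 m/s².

P₂ = 325100 Pa

Continuity gives A₁v₁ = A₂v₂, so v₂ = (262.2 cm²)/(33.94 cm²) × 2.120 m/s = 16.38 m/s.
Applying Bernoulli between the two ends and solving for P₂: P₂ = P₁ + ½ρ(v₁² − v₂²) − ρgΔh.
P₂ = 478300 + ½·836.4·(2.120² − 16.38²) − 836.4·9.81·(+5.235) = 478300 + (-110300) − (42950) = 325100 Pa.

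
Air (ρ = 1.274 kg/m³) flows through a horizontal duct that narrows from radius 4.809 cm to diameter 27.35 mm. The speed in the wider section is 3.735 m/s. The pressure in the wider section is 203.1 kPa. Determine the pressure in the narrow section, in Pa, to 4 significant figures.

P₂ ≈ 201700 Pa

Mass conservation (A₁v₁ = A₂v₂) gives v₂ = 3.735 × 72.65/5.875 = 46.19 m/s.
With no height change, Bernoulli's equation is P₁ + ½ρv₁² = P₂ + ½ρv₂².
P₂ = P₁ − ½ρ(v₂² − v₁²) = 203100 − ½·1.274·(46.19² − 3.735²) = 203100 − 1350 = 201700 Pa.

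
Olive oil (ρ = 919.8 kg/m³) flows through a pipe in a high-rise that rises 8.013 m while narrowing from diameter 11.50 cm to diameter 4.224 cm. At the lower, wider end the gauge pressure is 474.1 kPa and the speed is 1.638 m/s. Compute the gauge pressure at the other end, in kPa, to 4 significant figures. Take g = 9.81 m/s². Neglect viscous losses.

P₂ = 335.2 kPa

By continuity, v₂ = v₁·A₁/A₂ = 1.638·(103.9/14.01) = 12.14 m/s.
Energy conservation along the streamline gives P₂ = P₁ − ½ρ(v₂² − v₁²) − ρg(h₂ − h₁).
P₂ = 474100 + ½·919.8·(1.638² − 12.14²) − 919.8·9.81·(+8.013) = 474100 + (-66560) − (72300) = 335200 Pa.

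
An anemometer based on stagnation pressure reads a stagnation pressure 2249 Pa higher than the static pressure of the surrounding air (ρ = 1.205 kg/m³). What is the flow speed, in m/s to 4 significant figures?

Bernoulli between the free stream and the stagnation point: ½ρv² = P_stag − P_static.
v = √(2ΔP/ρ) = √(2·2249/1.205) = 61.10 m/s.

v ≈ 61.10 m/s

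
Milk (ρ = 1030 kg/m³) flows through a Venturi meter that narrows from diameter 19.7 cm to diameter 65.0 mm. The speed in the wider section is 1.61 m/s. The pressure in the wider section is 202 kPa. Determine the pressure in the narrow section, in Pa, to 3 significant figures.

The volume flow rate is constant, so v₂ = (A₁/A₂)v₁ = (305/33.2)·1.61 = 14.8 m/s.
Bernoulli (h₁ = h₂): P₁ − P₂ = ½ρ(v₂² − v₁²).
P₂ = P₁ − ½ρ(v₂² − v₁²) = 202000 − ½·1030·(14.8² − 1.61²) = 202000 − 111000 = 90700 Pa.

90700 Pa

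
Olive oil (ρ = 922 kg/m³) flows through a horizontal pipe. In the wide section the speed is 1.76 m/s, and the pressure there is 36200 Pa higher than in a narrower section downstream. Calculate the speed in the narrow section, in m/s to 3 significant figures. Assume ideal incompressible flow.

v₂ ≈ 9.03 m/s

With h₁ = h₂, rearranging Bernoulli gives v₂ = √(v₁² + 2ΔP/ρ).
v₂ = √(1.76² + 2·36200/922) = √(3.10 + 78.5) = 9.03 m/s.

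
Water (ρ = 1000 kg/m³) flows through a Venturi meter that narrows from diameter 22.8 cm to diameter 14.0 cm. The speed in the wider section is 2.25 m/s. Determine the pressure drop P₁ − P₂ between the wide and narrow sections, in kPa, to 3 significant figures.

15.3 kPa

Continuity gives A₁v₁ = A₂v₂, so v₂ = (408 cm²)/(154 cm²) × 2.25 m/s = 5.97 m/s.
With no height change, Bernoulli's equation is P₁ + ½ρv₁² = P₂ + ½ρv₂².
P₁ − P₂ = ½·1000·(5.97² − 2.25²) = ½·1000·30.5 = 15300 Pa.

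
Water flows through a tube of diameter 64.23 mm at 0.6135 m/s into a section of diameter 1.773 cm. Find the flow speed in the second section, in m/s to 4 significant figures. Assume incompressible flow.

Continuity gives A₁v₁ = A₂v₂, so v₂ = (32.40 cm²)/(2.469 cm²) × 0.6135 m/s = 8.051 m/s.

v₂ ≈ 8.051 m/s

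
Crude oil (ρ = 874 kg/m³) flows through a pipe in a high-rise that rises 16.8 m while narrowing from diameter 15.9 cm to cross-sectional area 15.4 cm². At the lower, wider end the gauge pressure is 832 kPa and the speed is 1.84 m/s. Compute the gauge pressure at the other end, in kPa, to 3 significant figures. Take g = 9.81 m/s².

P₂ = 443 kPa

By continuity, v₂ = v₁·A₁/A₂ = 1.84·(199/15.4) = 23.7 m/s.
Energy conservation along the streamline gives P₂ = P₁ − ½ρ(v₂² − v₁²) − ρg(h₂ − h₁).
P₂ = 832000 + ½·874·(1.84² − 23.7²) − 874·9.81·(+16.8) = 832000 + (-244000) − (144000) = 443000 Pa.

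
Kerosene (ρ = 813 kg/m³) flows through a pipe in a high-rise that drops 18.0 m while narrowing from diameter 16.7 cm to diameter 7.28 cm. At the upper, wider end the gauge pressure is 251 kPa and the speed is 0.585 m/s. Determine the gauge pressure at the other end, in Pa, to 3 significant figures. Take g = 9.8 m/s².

Mass conservation (A₁v₁ = A₂v₂) gives v₂ = 0.585 × 219/41.6 = 3.08 m/s.
Bernoulli: P₁ + ½ρv₁² + ρg h₁ = P₂ + ½ρv₂² + ρg h₂, so P₂ = P₁ + ½ρ(v₁² − v₂²) − ρg(h₂ − h₁).
P₂ = 251000 + ½·813·(0.585² − 3.08²) − 813·9.8·(−18.0) = 251000 + (-3710) − (-143000) = 391000 Pa.

P₂ ≈ 391000 Pa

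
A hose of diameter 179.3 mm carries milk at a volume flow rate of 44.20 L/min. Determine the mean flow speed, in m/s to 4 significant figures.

v ≈ 0.02918 m/s

Q = 44.20 L/min = 0.0007367 m³/s.
v = Q/A = 0.0007367 / 0.02525 = 0.02918 m/s.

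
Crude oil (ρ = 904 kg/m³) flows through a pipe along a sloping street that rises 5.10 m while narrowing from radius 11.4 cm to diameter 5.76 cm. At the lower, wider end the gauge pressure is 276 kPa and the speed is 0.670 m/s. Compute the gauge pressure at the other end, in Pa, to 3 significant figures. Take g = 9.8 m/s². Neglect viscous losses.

The volume flow rate is constant, so v₂ = (A₁/A₂)v₁ = (408/26.1)·0.670 = 10.5 m/s.
Applying Bernoulli between the two ends and solving for P₂: P₂ = P₁ + ½ρ(v₁² − v₂²) − ρgΔh.
P₂ = 276000 + ½·904·(0.670² − 10.5²) − 904·9.8·(+5.10) = 276000 + (-49600) − (45200) = 181000 Pa.

181000 Pa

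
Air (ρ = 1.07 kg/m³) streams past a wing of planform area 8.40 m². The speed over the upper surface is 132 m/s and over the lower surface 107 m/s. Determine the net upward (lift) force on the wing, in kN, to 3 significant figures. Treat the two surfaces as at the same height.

F ≈ 26.9 kN

From P + ½ρv² = const at equal height, P_low − P_up = ½ρ(v_up² − v_low²).
ΔP = ½·1.07·(132² − 107²) = 3200 Pa.
Lift = ΔP · A = 3200 × 8.40 = 26900 N.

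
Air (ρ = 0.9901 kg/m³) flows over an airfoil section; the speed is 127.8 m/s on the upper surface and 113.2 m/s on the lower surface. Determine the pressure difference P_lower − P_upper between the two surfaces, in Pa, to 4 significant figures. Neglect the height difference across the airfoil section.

Bernoulli (same height): P_lower − P_upper = ½ρ(v_upper² − v_lower²).
ΔP = ½·0.9901·(127.8² − 113.2²) = 1742 Pa.

1742 Pa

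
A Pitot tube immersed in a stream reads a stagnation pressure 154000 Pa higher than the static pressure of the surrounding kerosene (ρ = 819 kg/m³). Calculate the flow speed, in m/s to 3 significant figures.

At the stagnation point the flow is brought to rest, so Bernoulli gives P_stag − P_static = ½ρv².
v = √(2ΔP/ρ) = √(2·154000/819) = 19.4 m/s.

v ≈ 19.4 m/s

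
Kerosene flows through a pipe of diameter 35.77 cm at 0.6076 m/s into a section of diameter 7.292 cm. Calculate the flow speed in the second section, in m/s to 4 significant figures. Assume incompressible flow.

v₂ ≈ 14.62 m/s

Continuity gives A₁v₁ = A₂v₂, so v₂ = (1005 cm²)/(41.76 cm²) × 0.6076 m/s = 14.62 m/s.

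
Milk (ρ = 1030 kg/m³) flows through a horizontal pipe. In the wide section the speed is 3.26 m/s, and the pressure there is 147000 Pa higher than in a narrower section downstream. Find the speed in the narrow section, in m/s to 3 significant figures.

v₂ = 17.2 m/s

With h₁ = h₂, rearranging Bernoulli gives v₂ = √(v₁² + 2ΔP/ρ).
v₂ = √(3.26² + 2·147000/1030) = √(10.6 + 285) = 17.2 m/s.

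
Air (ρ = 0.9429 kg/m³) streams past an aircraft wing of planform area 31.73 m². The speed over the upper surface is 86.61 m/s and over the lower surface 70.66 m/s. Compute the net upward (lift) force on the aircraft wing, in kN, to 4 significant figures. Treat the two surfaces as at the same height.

F = 37.52 kN

With equal heights on the two surfaces, Bernoulli gives P_lower − P_upper = ½ρ(v_upper² − v_lower²).
ΔP = ½·0.9429·(86.61² − 70.66²) = 1183 Pa.
Lift = ΔP · A = 1183 × 31.73 = 37520 N.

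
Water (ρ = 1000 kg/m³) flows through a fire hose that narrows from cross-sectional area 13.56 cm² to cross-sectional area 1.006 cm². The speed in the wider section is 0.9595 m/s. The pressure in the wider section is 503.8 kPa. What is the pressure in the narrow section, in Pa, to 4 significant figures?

Continuity gives A₁v₁ = A₂v₂, so v₂ = (13.56 cm²)/(1.006 cm²) × 0.9595 m/s = 12.93 m/s.
The pipe is horizontal, so Bernoulli reduces to P₁ + ½ρv₁² = P₂ + ½ρv₂².
P₂ = P₁ − ½ρ(v₂² − v₁²) = 503800 − ½·1000·(12.93² − 0.9595²) = 503800 − 83170 = 420600 Pa.

P₂ = 420600 Pa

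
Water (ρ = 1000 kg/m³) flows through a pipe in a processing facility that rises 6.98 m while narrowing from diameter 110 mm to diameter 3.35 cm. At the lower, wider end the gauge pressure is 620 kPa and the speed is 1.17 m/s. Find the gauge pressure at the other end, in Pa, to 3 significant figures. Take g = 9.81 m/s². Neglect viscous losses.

Mass conservation (A₁v₁ = A₂v₂) gives v₂ = 1.17 × 95.0/8.81 = 12.6 m/s.
Bernoulli: P₁ + ½ρv₁² + ρg h₁ = P₂ + ½ρv₂² + ρg h₂, so P₂ = P₁ + ½ρ(v₁² − v₂²) − ρg(h₂ − h₁).
P₂ = 620000 + ½·1000·(1.17² − 12.6²) − 1000·9.81·(+6.98) = 620000 + (-78900) − (68500) = 473000 Pa.

P₂ = 473000 Pa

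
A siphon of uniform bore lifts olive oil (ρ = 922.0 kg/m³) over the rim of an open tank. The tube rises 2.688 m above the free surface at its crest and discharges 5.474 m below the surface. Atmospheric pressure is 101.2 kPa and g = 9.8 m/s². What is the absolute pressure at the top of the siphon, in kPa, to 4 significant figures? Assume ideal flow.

From the surface to the outlet (both open to atmosphere, surface at rest): v = √(2g·h_out) = √(2·9.8·5.474) = 10.36 m/s.
With constant cross-section the crest speed equals v; applying Bernoulli from the surface up to the crest, P_top = P_atm − ½ρv² − ρg·h_top.
P_top = 101200 − ½·922.0·10.36² − 922.0·9.8·2.688 = 27450 Pa.

P_top = 27.45 kPa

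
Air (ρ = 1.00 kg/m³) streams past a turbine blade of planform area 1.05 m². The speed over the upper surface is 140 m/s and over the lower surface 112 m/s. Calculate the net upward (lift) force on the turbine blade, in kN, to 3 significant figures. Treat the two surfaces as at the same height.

The faster flow above has the lower pressure; Bernoulli (same height) gives ΔP = ½ρ(v_up² − v_low²).
ΔP = ½·1.00·(140² − 112²) = 3530 Pa.
Lift = ΔP · A = 3530 × 1.05 = 3700 N.

F = 3.70 kN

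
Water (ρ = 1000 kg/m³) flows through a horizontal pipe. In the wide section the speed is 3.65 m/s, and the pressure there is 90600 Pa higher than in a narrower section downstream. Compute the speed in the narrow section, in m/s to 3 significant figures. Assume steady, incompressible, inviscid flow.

With h₁ = h₂, rearranging Bernoulli gives v₂ = √(v₁² + 2ΔP/ρ).
v₂ = √(3.65² + 2·90600/1000) = √(13.3 + 181) = 13.9 m/s.

v₂ = 13.9 m/s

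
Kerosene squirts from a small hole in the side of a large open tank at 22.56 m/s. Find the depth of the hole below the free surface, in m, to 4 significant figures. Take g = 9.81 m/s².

Inverting v = √(2gh) gives h = v² / 2g.
h = 22.56²/(2·9.81) = 509.0/19.62 = 25.94 m.

25.94 m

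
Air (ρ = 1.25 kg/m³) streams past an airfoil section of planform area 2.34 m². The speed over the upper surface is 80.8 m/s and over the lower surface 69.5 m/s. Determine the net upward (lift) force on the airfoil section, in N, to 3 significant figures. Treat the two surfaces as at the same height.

With equal heights on the two surfaces, Bernoulli gives P_lower − P_upper = ½ρ(v_upper² − v_lower²).
ΔP = ½·1.25·(80.8² − 69.5²) = 1060 Pa.
Lift = ΔP · A = 1060 × 2.34 = 2480 N.

2480 N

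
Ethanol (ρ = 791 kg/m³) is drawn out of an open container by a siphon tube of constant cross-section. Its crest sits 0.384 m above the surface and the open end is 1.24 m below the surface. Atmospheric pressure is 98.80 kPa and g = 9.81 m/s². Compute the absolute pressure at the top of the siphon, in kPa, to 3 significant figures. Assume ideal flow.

From the surface to the outlet (both open to atmosphere, surface at rest): v = √(2g·h_out) = √(2·9.81·1.24) = 4.93 m/s.
With constant cross-section the crest speed equals v; applying Bernoulli from the surface up to the crest, P_top = P_atm − ½ρv² − ρg·h_top.
P_top = 98800 − ½·791·4.93² − 791·9.81·0.384 = 86200 Pa.

P_top ≈ 86.2 kPa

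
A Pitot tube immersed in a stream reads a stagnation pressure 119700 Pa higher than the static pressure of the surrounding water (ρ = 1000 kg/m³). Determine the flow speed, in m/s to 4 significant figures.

15.47 m/s

Bernoulli between the free stream and the stagnation point: ½ρv² = P_stag − P_static.
v = √(2ΔP/ρ) = √(2·119700/1000) = 15.47 m/s.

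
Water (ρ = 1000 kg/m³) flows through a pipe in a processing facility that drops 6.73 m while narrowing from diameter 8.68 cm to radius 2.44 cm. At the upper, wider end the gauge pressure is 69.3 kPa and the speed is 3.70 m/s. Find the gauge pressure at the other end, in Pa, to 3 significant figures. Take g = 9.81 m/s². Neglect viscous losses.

73700 Pa

Continuity gives A₁v₁ = A₂v₂, so v₂ = (59.2 cm²)/(18.7 cm²) × 3.70 m/s = 11.7 m/s.
Energy conservation along the streamline gives P₂ = P₁ − ½ρ(v₂² − v₁²) − ρg(h₂ − h₁).
P₂ = 69300 + ½·1000·(3.70² − 11.7²) − 1000·9.81·(−6.73) = 69300 + (-61700) − (-66000) = 73700 Pa.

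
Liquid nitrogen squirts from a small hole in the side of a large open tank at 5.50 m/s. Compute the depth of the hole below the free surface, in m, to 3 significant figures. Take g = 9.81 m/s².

h ≈ 1.54 m

For a small hole in a large open tank, ½v² = gh, giving h = v²/(2g).
h = 5.50²/(2·9.81) = 30.2/19.62 = 1.54 m.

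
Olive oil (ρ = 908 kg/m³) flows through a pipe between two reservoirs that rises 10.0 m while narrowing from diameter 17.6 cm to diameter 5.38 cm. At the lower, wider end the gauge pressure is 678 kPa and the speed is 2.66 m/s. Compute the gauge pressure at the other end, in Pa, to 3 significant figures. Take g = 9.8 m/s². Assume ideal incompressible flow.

Continuity gives A₁v₁ = A₂v₂, so v₂ = (243 cm²)/(22.7 cm²) × 2.66 m/s = 28.5 m/s.
Energy conservation along the streamline gives P₂ = P₁ − ½ρ(v₂² − v₁²) − ρg(h₂ − h₁).
P₂ = 678000 + ½·908·(2.66² − 28.5²) − 908·9.8·(+10.0) = 678000 + (-365000) − (89000) = 224000 Pa.

P₂ = 224000 Pa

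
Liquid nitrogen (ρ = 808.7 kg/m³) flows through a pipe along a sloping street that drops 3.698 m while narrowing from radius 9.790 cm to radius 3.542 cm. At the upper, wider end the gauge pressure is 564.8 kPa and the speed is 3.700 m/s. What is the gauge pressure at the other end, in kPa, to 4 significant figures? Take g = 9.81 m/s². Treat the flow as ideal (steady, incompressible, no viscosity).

By continuity, v₂ = v₁·A₁/A₂ = 3.700·(301.1/39.41) = 28.27 m/s.
Bernoulli: P₁ + ½ρv₁² + ρg h₁ = P₂ + ½ρv₂² + ρg h₂, so P₂ = P₁ + ½ρ(v₁² − v₂²) − ρg(h₂ − h₁).
P₂ = 564800 + ½·808.7·(3.700² − 28.27²) − 808.7·9.81·(−3.698) = 564800 + (-317500) − (-29340) = 276600 Pa.

276.6 kPa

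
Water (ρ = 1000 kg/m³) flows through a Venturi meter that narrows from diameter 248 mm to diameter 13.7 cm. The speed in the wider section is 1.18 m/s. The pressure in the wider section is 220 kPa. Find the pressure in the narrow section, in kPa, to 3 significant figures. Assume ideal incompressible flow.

213 kPa

By continuity, v₂ = v₁·A₁/A₂ = 1.18·(483/147) = 3.87 m/s.
With no height change, Bernoulli's equation is P₁ + ½ρv₁² = P₂ + ½ρv₂².
P₂ = P₁ − ½ρ(v₂² − v₁²) = 220000 − ½·1000·(3.87² − 1.18²) = 220000 − 6780 = 213000 Pa.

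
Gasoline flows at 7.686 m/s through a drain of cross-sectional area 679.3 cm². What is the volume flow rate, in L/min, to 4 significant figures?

Q = A·v = 0.06793 m² × 7.686 m/s = 0.5221 m³/s.
Converting: 0.5221 m³/s × 60000 = 31330 L/min.

Q ≈ 31330 L/min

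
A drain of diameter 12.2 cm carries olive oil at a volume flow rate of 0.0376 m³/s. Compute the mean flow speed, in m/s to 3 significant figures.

3.22 m/s

Q = 0.0376 m³/s = 0.0376 m³/s.
v = Q/A = 0.0376 / 0.0117 = 3.22 m/s.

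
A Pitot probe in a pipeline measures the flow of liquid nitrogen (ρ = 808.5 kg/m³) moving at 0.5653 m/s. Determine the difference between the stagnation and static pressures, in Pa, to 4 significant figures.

ΔP ≈ 129.2 Pa

The dynamic pressure equals the rise in static pressure at the stagnation point: ΔP = ½ρv².
ΔP = ½·808.5·0.5653² = 129.2 Pa.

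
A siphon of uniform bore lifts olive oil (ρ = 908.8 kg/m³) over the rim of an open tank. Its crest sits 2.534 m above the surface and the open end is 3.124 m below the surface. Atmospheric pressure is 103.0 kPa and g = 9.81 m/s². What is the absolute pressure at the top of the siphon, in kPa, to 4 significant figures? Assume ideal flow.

P_top = 52.56 kPa

From the surface to the outlet (both open to atmosphere, surface at rest): v = √(2g·h_out) = √(2·9.81·3.124) = 7.829 m/s.
The bore is uniform, so the speed at the crest is the same v. Bernoulli surface→crest: P_atm = P_top + ½ρv² + ρg·h_top.
P_top = 103000 − ½·908.8·7.829² − 908.8·9.81·2.534 = 52560 Pa.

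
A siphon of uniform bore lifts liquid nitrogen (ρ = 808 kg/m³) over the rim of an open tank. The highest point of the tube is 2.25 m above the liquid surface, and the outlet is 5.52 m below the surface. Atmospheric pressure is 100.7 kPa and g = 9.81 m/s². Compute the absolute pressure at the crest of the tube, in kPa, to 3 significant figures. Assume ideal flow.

P_top ≈ 39.1 kPa

From the surface to the outlet (both open to atmosphere, surface at rest): v = √(2g·h_out) = √(2·9.81·5.52) = 10.4 m/s.
Continuity keeps v the same throughout the tube; from surface to crest, P_atm + 0 = P_top + ½ρv² + ρg·h_top.
P_top = 100700 − ½·808·10.4² − 808·9.81·2.25 = 39100 Pa.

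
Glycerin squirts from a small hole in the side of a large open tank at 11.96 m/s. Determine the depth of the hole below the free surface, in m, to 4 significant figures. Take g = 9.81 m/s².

h ≈ 7.291 m

Inverting v = √(2gh) gives h = v² / 2g.
h = 11.96²/(2·9.81) = 143.0/19.62 = 7.291 m.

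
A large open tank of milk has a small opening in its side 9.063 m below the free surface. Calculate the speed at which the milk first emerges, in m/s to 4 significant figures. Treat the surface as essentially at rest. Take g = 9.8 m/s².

v ≈ 13.33 m/s

The surface is effectively still and both ends are open, so ½v² = gh and v = √(2·9.8·9.063) = 13.33 m/s.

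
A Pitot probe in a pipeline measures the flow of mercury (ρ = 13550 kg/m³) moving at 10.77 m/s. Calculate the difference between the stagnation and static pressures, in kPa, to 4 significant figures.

ΔP ≈ 785.9 kPa

Bernoulli between the free stream and the stagnation point: ½ρv² = P_stag − P_static.
ΔP = ½·13550·10.77² = 785900 Pa.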